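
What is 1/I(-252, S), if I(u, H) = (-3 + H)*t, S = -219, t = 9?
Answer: -1/1998 ≈ -0.00050050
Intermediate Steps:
I(u, H) = -27 + 9*H (I(u, H) = (-3 + H)*9 = -27 + 9*H)
1/I(-252, S) = 1/(-27 + 9*(-219)) = 1/(-27 - 1971) = 1/(-1998) = -1/1998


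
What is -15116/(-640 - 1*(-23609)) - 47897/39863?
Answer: -1702715301/915613247 ≈ -1.8596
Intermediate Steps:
-15116/(-640 - 1*(-23609)) - 47897/39863 = -15116/(-640 + 23609) - 47897*1/39863 = -15116/22969 - 47897/39863 = -1702715301/915613247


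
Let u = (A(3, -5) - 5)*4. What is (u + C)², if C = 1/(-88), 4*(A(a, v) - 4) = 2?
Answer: 31329/7744 ≈ 4.0456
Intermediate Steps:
A(a, v) = 9/2 (A(a, v) = 4 + (¼)*2 = 4 + ½ = 9/2)
C = -1/88 ≈ -0.011364
u = -2 (u = (9/2 - 5)*4 = -½*4 = -2)
(u + C)² = (-2 - 1/88)² = (-177/88)² = 31329/7744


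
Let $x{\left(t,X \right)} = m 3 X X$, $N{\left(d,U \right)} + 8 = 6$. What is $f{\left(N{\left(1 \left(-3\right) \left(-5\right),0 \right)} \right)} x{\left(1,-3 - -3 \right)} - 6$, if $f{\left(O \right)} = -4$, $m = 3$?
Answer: $-6$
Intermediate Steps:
$N{\left(d,U \right)} = -2$ ($N{\left(d,U \right)} = -8 + 6 = -2$)
$x{\left(t,X \right)} = 9 X^{2}$ ($x{\left(t,X \right)} = 3 \cdot 3 X X = 3 \cdot 3 X^{2} = 9 X^{2}$)
$f{\left(N{\left(1 \left(-3\right) \left(-5\right),0 \right)} \right)} x{\left(1,-3 - -3 \right)} - 6 = - 4 \cdot 9 \left(-3 - -3\right)^{2} - 6 = - 4 \cdot 9 \left(-3 + 3\right)^{2} - 6 = - 4 \cdot 9 \cdot 0^{2} - 6 = - 4 \cdot 9 \cdot 0 - 6 = \left(-4\right) 0 - 6 = 0 - 6 = -6$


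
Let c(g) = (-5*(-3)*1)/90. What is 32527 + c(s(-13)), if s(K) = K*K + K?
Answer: 195163/6 ≈ 32527.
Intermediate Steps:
s(K) = K + K**2 (s(K) = K**2 + K = K + K**2)
c(g) = 1/6 (c(g) = (15*1)*(1/90) = 15*(1/90) = 1/6)
32527 + c(s(-13)) = 32527 + 1/6 = 195163/6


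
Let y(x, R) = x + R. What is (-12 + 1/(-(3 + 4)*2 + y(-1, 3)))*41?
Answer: -5945/12 ≈ -495.42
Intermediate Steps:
y(x, R) = R + x
(-12 + 1/(-(3 + 4)*2 + y(-1, 3)))*41 = (-12 + 1/(-(3 + 4)*2 + (3 - 1)))*41 = (-12 + 1/(-1*7*2 + 2))*41 = (-12 + 1/(-7*2 + 2))*41 = (-12 + 1/(-14 + 2))*41 = (-12 + 1/(-12))*41 = (-12 - 1/12)*41 = -145/12*41 = -5945/12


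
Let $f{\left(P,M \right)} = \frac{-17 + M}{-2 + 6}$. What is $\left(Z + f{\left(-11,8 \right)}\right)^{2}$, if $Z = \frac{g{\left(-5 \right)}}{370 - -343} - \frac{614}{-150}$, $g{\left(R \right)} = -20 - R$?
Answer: $\frac{151935464521}{45753210000} \approx 3.3208$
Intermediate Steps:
$f{\left(P,M \right)} = - \frac{17}{4} + \frac{M}{4}$ ($f{\left(P,M \right)} = \frac{-17 + M}{4} = \left(-17 + M\right) \frac{1}{4} = - \frac{17}{4} + \frac{M}{4}$)
$Z = \frac{217766}{53475}$ ($Z = \frac{-20 - -5}{370 - -343} - \frac{614}{-150} = \frac{-20 + 5}{370 + 343} - - \frac{307}{75} = - \frac{15}{713} + \frac{307}{75} = \frac{217766}{53475} \approx 4.0723$)
$\left(Z + f{\left(-11,8 \right)}\right)^{2} = \left(\frac{217766}{53475} + \left(- \frac{17}{4} + \frac{1}{4} \cdot 8\right)\right)^{2} = \left(\frac{217766}{53475} + \left(- \frac{17}{4} + 2\right)\right)^{2} = \left(\frac{217766}{53475} - \frac{9}{4}\right)^{2} = \left(\frac{389789}{213900}\right)^{2} = \frac{151935464521}{45753210000}$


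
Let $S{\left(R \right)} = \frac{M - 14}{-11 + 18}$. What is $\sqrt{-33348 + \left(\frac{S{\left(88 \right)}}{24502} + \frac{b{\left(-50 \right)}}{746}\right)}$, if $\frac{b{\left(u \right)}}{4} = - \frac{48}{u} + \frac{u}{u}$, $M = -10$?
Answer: $\frac{i \sqrt{853034291335294620454}}{159936805} \approx 182.61 i$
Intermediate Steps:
$b{\left(u \right)} = 4 - \frac{192}{u}$ ($b{\left(u \right)} = 4 \left(- \frac{48}{u} + \frac{u}{u}\right) = 4 \left(- \frac{48}{u} + 1\right) = 4 \left(1 - \frac{48}{u}\right) = 4 - \frac{192}{u}$)
$S{\left(R \right)} = - \frac{24}{7}$ ($S{\left(R \right)} = \frac{-10 - 14}{-11 + 18} = - \frac{24}{7}$)
$\sqrt{-33348 + \left(\frac{S{\left(88 \right)}}{24502} + \frac{b{\left(-50 \right)}}{746}\right)} = \sqrt{-33348 - \left(\frac{12}{85757} - \frac{4 - \frac{192}{-50}}{746}\right)} = \sqrt{-33348 - \left(\frac{12}{85757} - \left(4 - - \frac{96}{25}\right) \frac{1}{746}\right)} = \sqrt{-33348 - \left(\frac{12}{85757} - \left(4 + \frac{96}{25}\right) \frac{1}{746}\right)} = \sqrt{-33348 + \left(- \frac{12}{85757} + \frac{196}{25} \cdot \frac{1}{746}\right)} = \sqrt{-33348 + \left(- \frac{12}{85757} + \frac{98}{9325}\right)} = \sqrt{-33348 + \frac{8292286}{799684025}} = \sqrt{- \frac{26667854573414}{799684025}} = \frac{i \sqrt{853034291335294620454}}{159936805}$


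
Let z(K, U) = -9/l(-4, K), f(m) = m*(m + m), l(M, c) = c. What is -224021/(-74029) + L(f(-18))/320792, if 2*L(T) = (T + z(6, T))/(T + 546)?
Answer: 114407750160643/37806674261056 ≈ 3.0261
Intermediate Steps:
f(m) = 2*m**2 (f(m) = m*(2*m) = 2*m**2)
z(K, U) = -9/K
L(T) = (-3/2 + T)/(2*(546 + T)) (L(T) = ((T - 9/6)/(T + 546))/2 = ((T - 9*1/6)/(546 + T))/2 = ((T - 3/2)/(546 + T))/2 = ((-3/2 + T)/(546 + T))/2 = (-3/2 + T)/(2*(546 + T)))
-224021/(-74029) + L(f(-18))/320792 = -224021/(-74029) + ((-3 + 2*(2*(-18)**2))/(4*(546 + 2*(-18)**2)))/320792 = -224021*(-1/74029) + ((-3 + 2*(2*324))/(4*(546 + 2*324)))*(1/320792) = 224021/74029 + ((-3 + 2*648)/(4*(546 + 648)))*(1/320792) = 224021/74029 + ((1/4)*(-3 + 1296)/1194)*(1/320792) = 224021/74029 + ((1/4)*(1/1194)*1293)*(1/320792) = 224021/74029 + (431/1592)*(1/320792) = 224021/74029 + 431/510700864 = 114407750160643/37806674261056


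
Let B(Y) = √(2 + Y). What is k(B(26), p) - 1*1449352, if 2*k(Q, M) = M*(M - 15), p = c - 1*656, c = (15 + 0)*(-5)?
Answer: -1176689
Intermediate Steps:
c = -75 (c = 15*(-5) = -75)
p = -731 (p = -75 - 1*656 = -75 - 656 = -731)
k(Q, M) = M*(-15 + M)/2 (k(Q, M) = (M*(M - 15))/2 = (M*(-15 + M))/2 = M*(-15 + M)/2)
k(B(26), p) - 1*1449352 = (½)*(-731)*(-15 - 731) - 1*1449352 = (½)*(-731)*(-746) - 1449352 = 272663 - 1449352 = -1176689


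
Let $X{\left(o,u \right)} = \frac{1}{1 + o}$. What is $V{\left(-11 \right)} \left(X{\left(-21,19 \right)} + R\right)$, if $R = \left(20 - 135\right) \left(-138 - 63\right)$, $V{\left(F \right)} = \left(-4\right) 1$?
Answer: $- \frac{462299}{5} \approx -92460.0$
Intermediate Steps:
$V{\left(F \right)} = -4$
$R = 23115$ ($R = - 115 \left(-138 - 63\right) = \left(-115\right) \left(-201\right) = 23115$)
$V{\left(-11 \right)} \left(X{\left(-21,19 \right)} + R\right) = - 4 \left(\frac{1}{1 - 21} + 23115\right) = - 4 \left(\frac{1}{-20} + 23115\right) = - 4 \left(- \frac{1}{20} + 23115\right) = \left(-4\right) \frac{462299}{20} = - \frac{462299}{5}$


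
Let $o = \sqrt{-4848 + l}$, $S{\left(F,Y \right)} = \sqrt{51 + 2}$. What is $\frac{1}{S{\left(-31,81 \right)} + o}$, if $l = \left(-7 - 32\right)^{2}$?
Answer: $\frac{1}{\sqrt{53} + i \sqrt{3327}} \approx 0.0021539 - 0.017065 i$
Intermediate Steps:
$l = 1521$ ($l = \left(-39\right)^{2} = 1521$)
$S{\left(F,Y \right)} = \sqrt{53}$
$o = i \sqrt{3327}$ ($o = \sqrt{-4848 + 1521} = \sqrt{-3327} = i \sqrt{3327} \approx 57.68 i$)
$\frac{1}{S{\left(-31,81 \right)} + o} = \frac{1}{\sqrt{53} + i \sqrt{3327}}$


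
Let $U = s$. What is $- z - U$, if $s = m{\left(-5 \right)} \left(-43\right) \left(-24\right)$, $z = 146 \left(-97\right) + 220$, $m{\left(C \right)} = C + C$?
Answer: $24262$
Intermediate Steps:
$m{\left(C \right)} = 2 C$
$z = -13942$ ($z = -14162 + 220 = -13942$)
$s = -10320$ ($s = 2 \left(-5\right) \left(-43\right) \left(-24\right) = \left(-10\right) \left(-43\right) \left(-24\right) = 430 \left(-24\right) = -10320$)
$U = -10320$
$- z - U = \left(-1\right) \left(-13942\right) - -10320 = 13942 + 10320 = 24262$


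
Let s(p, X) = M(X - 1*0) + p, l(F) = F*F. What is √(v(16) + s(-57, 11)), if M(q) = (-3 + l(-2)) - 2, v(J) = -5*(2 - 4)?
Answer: 4*I*√3 ≈ 6.9282*I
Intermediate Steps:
l(F) = F²
v(J) = 10 (v(J) = -5*(-2) = 10)
M(q) = -1 (M(q) = (-3 + (-2)²) - 2 = (-3 + 4) - 2 = 1 - 2 = -1)
s(p, X) = -1 + p
√(v(16) + s(-57, 11)) = √(10 + (-1 - 57)) = √(10 - 58) = √(-48) = 4*I*√3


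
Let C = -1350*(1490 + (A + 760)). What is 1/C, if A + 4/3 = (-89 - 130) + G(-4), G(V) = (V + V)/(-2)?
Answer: -1/2745450 ≈ -3.6424e-7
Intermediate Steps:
G(V) = -V
A = -649/3 (A = -4/3 + ((-89 - 130) - 1*(-4)) = -4/3 + (-219 + 4) = -4/3 - 215 = -649/3 ≈ -216.33)
C = -2745450 (C = -1350*(1490 + (-649/3 + 760)) = -1350*(1490 + 1631/3) = -1350*6101/3 = -2745450)
1/C = 1/(-2745450) = -1/2745450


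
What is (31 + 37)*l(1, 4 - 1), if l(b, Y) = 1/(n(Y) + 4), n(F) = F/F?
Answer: 68/5 ≈ 13.600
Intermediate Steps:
n(F) = 1
l(b, Y) = 1/5 (l(b, Y) = 1/(1 + 4) = 1/5)
(31 + 37)*l(1, 4 - 1) = (31 + 37)*(1/5) = 68*(1/5) = 68/5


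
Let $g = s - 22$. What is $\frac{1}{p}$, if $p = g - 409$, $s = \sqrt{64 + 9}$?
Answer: $- \frac{431}{185688} - \frac{\sqrt{73}}{185688} \approx -0.0023671$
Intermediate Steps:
$s = \sqrt{73} \approx 8.544$
$g = -22 + \sqrt{73}$ ($g = \sqrt{73} - 22 = -22 + \sqrt{73} \approx -13.456$)
$p = -431 + \sqrt{73}$ ($p = \left(-22 + \sqrt{73}\right) - 409 = -431 + \sqrt{73} \approx -422.46$)
$\frac{1}{p} = \frac{1}{-431 + \sqrt{73}}$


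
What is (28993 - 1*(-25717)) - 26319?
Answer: 28391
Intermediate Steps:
(28993 - 1*(-25717)) - 26319 = (28993 + 25717) - 26319 = 54710 - 26319 = 28391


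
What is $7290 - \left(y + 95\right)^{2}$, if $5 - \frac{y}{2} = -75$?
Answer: $-57735$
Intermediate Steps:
$y = 160$ ($y = 10 - -150 = 10 + 150 = 160$)
$7290 - \left(y + 95\right)^{2} = 7290 - \left(160 + 95\right)^{2} = 7290 - 255^{2} = 7290 - 65025 = -57735$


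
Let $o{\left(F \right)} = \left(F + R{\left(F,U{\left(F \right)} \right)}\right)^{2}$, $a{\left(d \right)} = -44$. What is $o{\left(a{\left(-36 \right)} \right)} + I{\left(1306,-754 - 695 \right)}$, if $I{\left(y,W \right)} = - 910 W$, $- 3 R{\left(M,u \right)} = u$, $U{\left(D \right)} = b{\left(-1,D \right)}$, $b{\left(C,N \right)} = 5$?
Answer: $\frac{11886079}{9} \approx 1.3207 \cdot 10^{6}$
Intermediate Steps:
$U{\left(D \right)} = 5$
$R{\left(M,u \right)} = - \frac{u}{3}$
$o{\left(F \right)} = \left(- \frac{5}{3} + F\right)^{2}$ ($o{\left(F \right)} = \left(F - \frac{5}{3}\right)^{2} = \left(- \frac{5}{3} + F\right)^{2}$)
$o{\left(a{\left(-36 \right)} \right)} + I{\left(1306,-754 - 695 \right)} = \frac{\left(-5 + 3 \left(-44\right)\right)^{2}}{9} - 910 \left(-754 - 695\right) = \frac{\left(-5 - 132\right)^{2}}{9} - -1318590 = \frac{\left(-137\right)^{2}}{9} + 1318590 = \frac{1}{9} \cdot 18769 + 1318590 = \frac{18769}{9} + 1318590 = \frac{11886079}{9}$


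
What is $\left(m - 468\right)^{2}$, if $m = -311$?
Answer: $606841$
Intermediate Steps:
$\left(m - 468\right)^{2} = \left(-311 - 468\right)^{2} = \left(-779\right)^{2} = 606841$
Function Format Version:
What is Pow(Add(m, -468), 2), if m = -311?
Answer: 606841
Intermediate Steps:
Pow(Add(m, -468), 2) = Pow(Add(-311, -468), 2) = Pow(-779, 2) = 606841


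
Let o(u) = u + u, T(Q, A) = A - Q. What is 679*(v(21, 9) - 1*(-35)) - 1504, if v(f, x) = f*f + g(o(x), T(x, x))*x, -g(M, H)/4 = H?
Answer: 321700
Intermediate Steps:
o(u) = 2*u
g(M, H) = -4*H
v(f, x) = f**2 (v(f, x) = f*f + (-4*(x - x))*x = f**2 + (-4*0)*x = f**2 + 0*x = f**2 + 0 = f**2)
679*(v(21, 9) - 1*(-35)) - 1504 = 679*(21**2 - 1*(-35)) - 1504 = 679*(441 + 35) - 1504 = 679*476 - 1504 = 323204 - 1504 = 321700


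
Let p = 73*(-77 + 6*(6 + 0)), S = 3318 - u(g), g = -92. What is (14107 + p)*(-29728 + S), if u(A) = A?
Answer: -292498252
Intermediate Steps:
S = 3410 (S = 3318 - 1*(-92) = 3318 + 92 = 3410)
p = -2993 (p = 73*(-77 + 6*6) = 73*(-77 + 36) = 73*(-41) = -2993)
(14107 + p)*(-29728 + S) = (14107 - 2993)*(-29728 + 3410) = 11114*(-26318) = -292498252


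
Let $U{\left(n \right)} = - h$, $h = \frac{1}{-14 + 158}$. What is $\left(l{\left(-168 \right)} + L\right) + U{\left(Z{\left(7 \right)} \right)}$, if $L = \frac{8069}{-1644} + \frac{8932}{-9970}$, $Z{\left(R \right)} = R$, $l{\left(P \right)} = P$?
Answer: $- \frac{17093281213}{98344080} \approx -173.81$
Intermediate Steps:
$h = \frac{1}{144} \approx 0.0069444$
$U{\left(n \right)} = - \frac{1}{144}$ ($U{\left(n \right)} = \left(-1\right) \frac{1}{144} = - \frac{1}{144}$)
$L = - \frac{47566069}{8195340}$ ($L = 8069 \left(- \frac{1}{1644}\right) + 8932 \left(- \frac{1}{9970}\right) = - \frac{8069}{1644} - \frac{4466}{4985} = - \frac{47566069}{8195340} \approx -5.804$)
$\left(l{\left(-168 \right)} + L\right) + U{\left(Z{\left(7 \right)} \right)} = \left(-168 - \frac{47566069}{8195340}\right) - \frac{1}{144} = - \frac{1424383189}{8195340} - \frac{1}{144} = - \frac{17093281213}{98344080}$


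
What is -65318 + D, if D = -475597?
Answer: -540915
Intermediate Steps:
-65318 + D = -65318 - 475597 = -540915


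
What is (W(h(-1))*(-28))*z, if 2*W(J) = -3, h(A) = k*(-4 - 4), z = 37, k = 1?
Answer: 1554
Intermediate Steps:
h(A) = -8 (h(A) = 1*(-4 - 4) = 1*(-8) = -8)
W(J) = -3/2 (W(J) = (½)*(-3) = -3/2)
(W(h(-1))*(-28))*z = -3/2*(-28)*37 = 42*37 = 1554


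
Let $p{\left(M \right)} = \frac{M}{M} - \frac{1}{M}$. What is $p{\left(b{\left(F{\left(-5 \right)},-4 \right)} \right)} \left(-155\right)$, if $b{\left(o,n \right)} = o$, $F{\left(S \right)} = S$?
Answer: $-186$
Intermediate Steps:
$p{\left(M \right)} = 1 - \frac{1}{M}$
$p{\left(b{\left(F{\left(-5 \right)},-4 \right)} \right)} \left(-155\right) = \frac{-1 - 5}{-5} \left(-155\right) = \left(- \frac{1}{5}\right) \left(-6\right) \left(-155\right) = \frac{6}{5} \left(-155\right) = -186$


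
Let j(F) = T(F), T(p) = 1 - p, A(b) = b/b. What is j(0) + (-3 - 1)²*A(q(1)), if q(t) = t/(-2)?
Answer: 17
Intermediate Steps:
q(t) = -t/2 (q(t) = t*(-½) = -t/2)
A(b) = 1
j(F) = 1 - F
j(0) + (-3 - 1)²*A(q(1)) = (1 - 1*0) + (-3 - 1)²*1 = (1 + 0) + (-4)²*1 = 1 + 16*1 = 1 + 16 = 17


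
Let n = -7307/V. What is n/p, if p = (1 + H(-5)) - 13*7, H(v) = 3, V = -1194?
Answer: -7307/103878 ≈ -0.070342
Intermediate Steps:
n = 7307/1194 (n = -7307/(-1194) = -7307*(-1/1194) = 7307/1194 ≈ 6.1198)
p = -87 (p = (1 + 3) - 13*7 = 4 - 91 = -87)
n/p = (7307/1194)/(-87) = (7307/1194)*(-1/87) = -7307/103878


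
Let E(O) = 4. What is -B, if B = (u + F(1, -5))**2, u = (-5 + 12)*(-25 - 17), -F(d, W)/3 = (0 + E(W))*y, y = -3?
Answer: -66564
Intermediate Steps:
F(d, W) = 36 (F(d, W) = -3*(0 + 4)*(-3) = -12*(-3) = -3*(-12) = 36)
u = -294 (u = 7*(-42) = -294)
B = 66564 (B = (-294 + 36)**2 = (-258)**2 = 66564)
-B = -1*66564 = -66564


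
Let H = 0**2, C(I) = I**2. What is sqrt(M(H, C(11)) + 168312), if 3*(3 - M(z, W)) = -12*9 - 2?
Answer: sqrt(1515165)/3 ≈ 410.31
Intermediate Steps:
H = 0
M(z, W) = 119/3 (M(z, W) = 3 - (-12*9 - 2)/3 = 3 - (-108 - 2)/3 = 3 - 1/3*(-110) = 3 + 110/3 = 119/3)
sqrt(M(H, C(11)) + 168312) = sqrt(119/3 + 168312) = sqrt(505055/3) = sqrt(1515165)/3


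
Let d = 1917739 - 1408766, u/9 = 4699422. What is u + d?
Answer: 42803771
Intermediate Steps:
u = 42294798 (u = 9*4699422 = 42294798)
d = 508973
u + d = 42294798 + 508973 = 42803771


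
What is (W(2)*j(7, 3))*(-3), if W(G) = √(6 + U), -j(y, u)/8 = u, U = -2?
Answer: 144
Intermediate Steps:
j(y, u) = -8*u
W(G) = 2 (W(G) = √(6 - 2) = √4 = 2)
(W(2)*j(7, 3))*(-3) = (2*(-8*3))*(-3) = (2*(-24))*(-3) = -48*(-3) = 144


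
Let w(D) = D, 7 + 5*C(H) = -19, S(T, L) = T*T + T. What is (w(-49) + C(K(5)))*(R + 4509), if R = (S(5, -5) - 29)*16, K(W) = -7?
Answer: -245255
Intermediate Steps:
S(T, L) = T + T**2 (S(T, L) = T**2 + T = T + T**2)
C(H) = -26/5 (C(H) = -7/5 + (1/5)*(-19) = -7/5 - 19/5 = -26/5)
R = 16 (R = (5*(1 + 5) - 29)*16 = (5*6 - 29)*16 = (30 - 29)*16 = 1*16 = 16)
(w(-49) + C(K(5)))*(R + 4509) = (-49 - 26/5)*(16 + 4509) = -271/5*4525 = -245255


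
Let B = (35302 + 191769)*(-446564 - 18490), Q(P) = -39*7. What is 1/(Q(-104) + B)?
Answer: -1/105600277107 ≈ -9.4697e-12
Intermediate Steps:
Q(P) = -273
B = -105600276834 (B = 227071*(-465054) = -105600276834)
1/(Q(-104) + B) = 1/(-273 - 105600276834) = 1/(-105600277107) = -1/105600277107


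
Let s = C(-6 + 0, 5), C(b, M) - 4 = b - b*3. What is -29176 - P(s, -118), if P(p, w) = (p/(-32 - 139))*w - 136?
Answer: -4967728/171 ≈ -29051.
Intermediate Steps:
C(b, M) = 4 - 2*b (C(b, M) = 4 + (b - b*3) = 4 + (b - 3*b) = 4 - 2*b)
s = 16 (s = 4 - 2*(-6 + 0) = 4 - 2*(-6) = 4 + 12 = 16)
P(p, w) = -136 - p*w/171 (P(p, w) = (p/(-171))*w - 136 = (-p/171)*w - 136 = -p*w/171 - 136 = -136 - p*w/171)
-29176 - P(s, -118) = -29176 - (-136 - 1/171*16*(-118)) = -29176 - (-136 + 1888/171) = -29176 - 1*(-21368/171) = -29176 + 21368/171 = -4967728/171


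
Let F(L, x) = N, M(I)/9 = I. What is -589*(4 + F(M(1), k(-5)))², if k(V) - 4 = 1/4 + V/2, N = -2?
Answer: -2356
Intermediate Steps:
M(I) = 9*I
k(V) = 17/4 + V/2 (k(V) = 4 + (1/4 + V/2) = 4 + (1*(¼) + V*(½)) = 4 + (¼ + V/2) = 17/4 + V/2)
F(L, x) = -2
-589*(4 + F(M(1), k(-5)))² = -589*(4 - 2)² = -589*2² = -589*4 = -2356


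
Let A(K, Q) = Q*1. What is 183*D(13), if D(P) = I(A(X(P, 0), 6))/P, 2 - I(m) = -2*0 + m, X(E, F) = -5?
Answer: -732/13 ≈ -56.308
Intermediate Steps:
A(K, Q) = Q
I(m) = 2 - m (I(m) = 2 - (-2*0 + m) = 2 - (0 + m) = 2 - m)
D(P) = -4/P (D(P) = (2 - 1*6)/P = (2 - 6)/P = -4/P)
183*D(13) = 183*(-4/13) = -732/13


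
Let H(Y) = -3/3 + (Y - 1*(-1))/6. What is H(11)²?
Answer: 1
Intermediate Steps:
H(Y) = -⅚ + Y/6 (H(Y) = -3*⅓ + (Y + 1)*(⅙) = -1 + (1 + Y)*(⅙) = -1 + (⅙ + Y/6) = -⅚ + Y/6)
H(11)² = (-⅚ + (⅙)*11)² = (-⅚ + 11/6)² = 1² = 1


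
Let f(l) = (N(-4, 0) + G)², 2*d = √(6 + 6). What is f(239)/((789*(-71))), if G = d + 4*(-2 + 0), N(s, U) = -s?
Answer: -19/56019 + 8*√3/56019 ≈ -9.1819e-5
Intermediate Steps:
d = √3 (d = √(6 + 6)/2 = √12/2 = (2*√3)/2 = √3 ≈ 1.7320)
G = -8 + √3 (G = √3 + 4*(-2 + 0) = √3 + 4*(-2) = √3 - 8 = -8 + √3 ≈ -6.2680)
f(l) = (-4 + √3)² (f(l) = (-1*(-4) + (-8 + √3))² = (4 + (-8 + √3))² = (-4 + √3)²)
f(239)/((789*(-71))) = (4 - √3)²/((789*(-71))) = (4 - √3)²/(-56019) = (4 - √3)²*(-1/56019) = -(4 - √3)²/56019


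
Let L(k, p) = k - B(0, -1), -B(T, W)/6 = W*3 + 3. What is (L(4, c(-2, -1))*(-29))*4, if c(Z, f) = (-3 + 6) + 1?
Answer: -464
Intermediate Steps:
B(T, W) = -18 - 18*W (B(T, W) = -6*(W*3 + 3) = -6*(3*W + 3) = -6*(3 + 3*W) = -18 - 18*W)
c(Z, f) = 4 (c(Z, f) = 3 + 1 = 4)
L(k, p) = k (L(k, p) = k - (-18 - 18*(-1)) = k - (-18 + 18) = k - 1*0 = k + 0 = k)
(L(4, c(-2, -1))*(-29))*4 = (4*(-29))*4 = -116*4 = -464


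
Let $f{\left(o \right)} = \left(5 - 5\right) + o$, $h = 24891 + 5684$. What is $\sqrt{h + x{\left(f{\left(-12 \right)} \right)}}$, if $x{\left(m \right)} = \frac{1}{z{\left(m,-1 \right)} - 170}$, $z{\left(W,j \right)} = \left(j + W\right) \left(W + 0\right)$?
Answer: $\frac{3 \sqrt{665854}}{14} \approx 174.86$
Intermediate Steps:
$h = 30575$
$z{\left(W,j \right)} = W \left(W + j\right)$ ($z{\left(W,j \right)} = \left(W + j\right) W = W \left(W + j\right)$)
$f{\left(o \right)} = o$ ($f{\left(o \right)} = 0 + o = o$)
$x{\left(m \right)} = \frac{1}{-170 + m \left(-1 + m\right)}$ ($x{\left(m \right)} = \frac{1}{m \left(m - 1\right) - 170} = \frac{1}{m \left(-1 + m\right) - 170} = \frac{1}{-170 + m \left(-1 + m\right)}$)
$\sqrt{h + x{\left(f{\left(-12 \right)} \right)}} = \sqrt{30575 + \frac{1}{-170 - 12 \left(-1 - 12\right)}} = \sqrt{30575 + \frac{1}{-170 - -156}} = \sqrt{30575 + \frac{1}{-170 + 156}} = \sqrt{30575 + \frac{1}{-14}} = \sqrt{30575 - \frac{1}{14}} = \sqrt{\frac{428049}{14}} = \frac{3 \sqrt{665854}}{14}$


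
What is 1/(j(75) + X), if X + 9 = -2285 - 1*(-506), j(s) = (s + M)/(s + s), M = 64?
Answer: -150/268061 ≈ -0.00055957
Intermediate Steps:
j(s) = (64 + s)/(2*s) (j(s) = (s + 64)/(s + s) = (64 + s)/((2*s)) = (64 + s)*(1/(2*s)) = (64 + s)/(2*s))
X = -1788 (X = -9 + (-2285 - 1*(-506)) = -9 + (-2285 + 506) = -9 - 1779 = -1788)
1/(j(75) + X) = 1/((½)*(64 + 75)/75 - 1788) = 1/((½)*(1/75)*139 - 1788) = 1/(139/150 - 1788) = 1/(-268061/150) = -150/268061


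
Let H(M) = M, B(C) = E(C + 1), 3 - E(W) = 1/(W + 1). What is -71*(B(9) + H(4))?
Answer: -5396/11 ≈ -490.55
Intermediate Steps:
E(W) = 3 - 1/(1 + W) (E(W) = 3 - 1/(W + 1) = 3 - 1/(1 + W))
B(C) = (5 + 3*C)/(2 + C) (B(C) = (2 + 3*(C + 1))/(1 + (C + 1)) = (2 + 3*(1 + C))/(1 + (1 + C)) = (2 + (3 + 3*C))/(2 + C) = (5 + 3*C)/(2 + C))
-71*(B(9) + H(4)) = -71*((5 + 3*9)/(2 + 9) + 4) = -71*((5 + 27)/11 + 4) = -71*((1/11)*32 + 4) = -71*(32/11 + 4) = -71*76/11 = -5396/11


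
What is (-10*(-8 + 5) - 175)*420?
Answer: -60900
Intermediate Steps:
(-10*(-8 + 5) - 175)*420 = (-10*(-3) - 175)*420 = (30 - 175)*420 = -145*420 = -60900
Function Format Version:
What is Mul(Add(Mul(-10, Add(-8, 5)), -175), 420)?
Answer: -60900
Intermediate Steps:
Mul(Add(Mul(-10, Add(-8, 5)), -175), 420) = Mul(Add(Mul(-10, -3), -175), 420) = Mul(Add(30, -175), 420) = Mul(-145, 420) = -60900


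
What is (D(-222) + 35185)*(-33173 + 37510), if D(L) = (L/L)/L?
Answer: 33876606253/222 ≈ 1.5260e+8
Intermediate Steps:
D(L) = 1/L
(D(-222) + 35185)*(-33173 + 37510) = (1/(-222) + 35185)*(-33173 + 37510) = (-1/222 + 35185)*4337 = (7811069/222)*4337 = 33876606253/222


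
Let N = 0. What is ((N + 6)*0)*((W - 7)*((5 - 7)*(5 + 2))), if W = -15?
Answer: 0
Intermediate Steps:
((N + 6)*0)*((W - 7)*((5 - 7)*(5 + 2))) = ((0 + 6)*0)*((-15 - 7)*((5 - 7)*(5 + 2))) = (6*0)*(-(-44)*7) = 0*(-22*(-14)) = 0*308 = 0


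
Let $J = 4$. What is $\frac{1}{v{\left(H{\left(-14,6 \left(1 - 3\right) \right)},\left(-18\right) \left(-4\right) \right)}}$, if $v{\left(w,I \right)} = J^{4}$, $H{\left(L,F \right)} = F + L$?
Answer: $\frac{1}{256} \approx 0.0039063$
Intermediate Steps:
$v{\left(w,I \right)} = 256$ ($v{\left(w,I \right)} = 4^{4} = 256$)
$\frac{1}{v{\left(H{\left(-14,6 \left(1 - 3\right) \right)},\left(-18\right) \left(-4\right) \right)}} = \frac{1}{256}$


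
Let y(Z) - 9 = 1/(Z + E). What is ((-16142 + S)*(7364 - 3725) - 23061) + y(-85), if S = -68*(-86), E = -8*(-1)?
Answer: -2886184687/77 ≈ -3.7483e+7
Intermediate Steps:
E = 8
S = 5848
y(Z) = 9 + 1/(8 + Z) (y(Z) = 9 + 1/(Z + 8) = 9 + 1/(8 + Z))
((-16142 + S)*(7364 - 3725) - 23061) + y(-85) = ((-16142 + 5848)*(7364 - 3725) - 23061) + (73 + 9*(-85))/(8 - 85) = (-10294*3639 - 23061) + (73 - 765)/(-77) = (-37459866 - 23061) - 1/77*(-692) = -37482927 + 692/77 = -2886184687/77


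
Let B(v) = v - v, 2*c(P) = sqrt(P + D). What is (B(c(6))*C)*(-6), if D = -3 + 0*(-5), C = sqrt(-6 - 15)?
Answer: 0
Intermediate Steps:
C = I*sqrt(21) (C = sqrt(-21) = I*sqrt(21) ≈ 4.5826*I)
D = -3 (D = -3 + 0 = -3)
c(P) = sqrt(-3 + P)/2 (c(P) = sqrt(P - 3)/2 = sqrt(-3 + P)/2)
B(v) = 0
(B(c(6))*C)*(-6) = (0*(I*sqrt(21)))*(-6) = 0*(-6) = 0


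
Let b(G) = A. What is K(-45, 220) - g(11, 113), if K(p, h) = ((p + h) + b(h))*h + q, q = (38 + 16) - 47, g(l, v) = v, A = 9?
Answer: 40374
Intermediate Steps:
b(G) = 9
q = 7 (q = 54 - 47 = 7)
K(p, h) = 7 + h*(9 + h + p) (K(p, h) = ((p + h) + 9)*h + 7 = ((h + p) + 9)*h + 7 = (9 + h + p)*h + 7 = h*(9 + h + p) + 7 = 7 + h*(9 + h + p))
K(-45, 220) - g(11, 113) = (7 + 220**2 + 9*220 + 220*(-45)) - 1*113 = (7 + 48400 + 1980 - 9900) - 113 = 40487 - 113 = 40374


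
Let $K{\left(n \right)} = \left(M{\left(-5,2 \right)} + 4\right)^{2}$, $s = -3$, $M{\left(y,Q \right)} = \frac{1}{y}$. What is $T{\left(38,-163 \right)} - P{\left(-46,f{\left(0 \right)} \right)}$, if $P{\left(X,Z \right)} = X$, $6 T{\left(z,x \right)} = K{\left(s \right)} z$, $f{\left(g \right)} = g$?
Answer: $\frac{10309}{75} \approx 137.45$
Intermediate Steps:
$K{\left(n \right)} = \frac{361}{25}$ ($K{\left(n \right)} = \left(\frac{1}{-5} + 4\right)^{2} = \left(- \frac{1}{5} + 4\right)^{2} = \left(\frac{19}{5}\right)^{2} = \frac{361}{25}$)
$T{\left(z,x \right)} = \frac{361 z}{150}$ ($T{\left(z,x \right)} = \frac{\frac{361}{25} z}{6} = \frac{361 z}{150}$)
$T{\left(38,-163 \right)} - P{\left(-46,f{\left(0 \right)} \right)} = \frac{361}{150} \cdot 38 - -46 = \frac{6859}{75} + 46 = \frac{10309}{75}$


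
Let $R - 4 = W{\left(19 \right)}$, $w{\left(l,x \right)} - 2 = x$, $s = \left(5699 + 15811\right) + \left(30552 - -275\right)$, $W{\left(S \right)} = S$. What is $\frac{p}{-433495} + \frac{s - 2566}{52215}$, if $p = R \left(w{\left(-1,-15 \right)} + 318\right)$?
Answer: $\frac{4241838284}{4526988285} \approx 0.93701$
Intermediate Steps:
$s = 52337$ ($s = 21510 + \left(30552 + 275\right) = 21510 + 30827 = 52337$)
$w{\left(l,x \right)} = 2 + x$
$R = 23$ ($R = 4 + 19 = 23$)
$p = 7015$ ($p = 23 \left(\left(2 - 15\right) + 318\right) = 23 \left(-13 + 318\right) = 23 \cdot 305 = 7015$)
$\frac{p}{-433495} + \frac{s - 2566}{52215} = \frac{7015}{-433495} + \frac{52337 - 2566}{52215} = 7015 \left(- \frac{1}{433495}\right) + \left(52337 - 2566\right) \frac{1}{52215} = - \frac{1403}{86699} + 49771 \cdot \frac{1}{52215} = - \frac{1403}{86699} + \frac{49771}{52215} = \frac{4241838284}{4526988285}$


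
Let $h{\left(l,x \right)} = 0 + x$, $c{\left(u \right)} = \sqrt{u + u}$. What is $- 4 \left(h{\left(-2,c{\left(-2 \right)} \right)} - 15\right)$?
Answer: $60 - 8 i \approx 60.0 - 8.0 i$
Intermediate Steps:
$c{\left(u \right)} = \sqrt{2} \sqrt{u}$ ($c{\left(u \right)} = \sqrt{2 u} = \sqrt{2} \sqrt{u}$)
$h{\left(l,x \right)} = x$
$- 4 \left(h{\left(-2,c{\left(-2 \right)} \right)} - 15\right) = - 4 \left(\sqrt{2} \sqrt{-2} - 15\right) = - 4 \left(\sqrt{2} i \sqrt{2} - 15\right) = - 4 \left(2 i - 15\right) = - 4 \left(-15 + 2 i\right) = 60 - 8 i$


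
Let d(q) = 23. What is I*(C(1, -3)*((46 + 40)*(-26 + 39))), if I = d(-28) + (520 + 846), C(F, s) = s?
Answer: -4658706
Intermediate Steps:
I = 1389 (I = 23 + (520 + 846) = 23 + 1366 = 1389)
I*(C(1, -3)*((46 + 40)*(-26 + 39))) = 1389*(-3*(46 + 40)*(-26 + 39)) = 1389*(-258*13) = 1389*(-3*1118) = 1389*(-3354) = -4658706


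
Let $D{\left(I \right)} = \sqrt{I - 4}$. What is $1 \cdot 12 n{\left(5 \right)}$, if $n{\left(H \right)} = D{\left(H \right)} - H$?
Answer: $-48$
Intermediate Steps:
$D{\left(I \right)} = \sqrt{-4 + I}$
$n{\left(H \right)} = \sqrt{-4 + H} - H$
$1 \cdot 12 n{\left(5 \right)} = 1 \cdot 12 \left(\sqrt{-4 + 5} - 5\right) = 12 \left(\sqrt{1} - 5\right) = 12 \left(1 - 5\right) = 12 \left(-4\right) = -48$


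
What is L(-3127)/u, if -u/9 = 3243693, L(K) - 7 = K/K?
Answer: -8/29193237 ≈ -2.7404e-7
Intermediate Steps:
L(K) = 8 (L(K) = 7 + K/K = 7 + 1 = 8)
u = -29193237 (u = -9*3243693 = -29193237)
L(-3127)/u = 8/(-29193237) = 8*(-1/29193237) = -8/29193237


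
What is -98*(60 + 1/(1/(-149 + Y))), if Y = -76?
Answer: 16170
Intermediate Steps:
-98*(60 + 1/(1/(-149 + Y))) = -98*(60 + 1/(1/(-149 - 76))) = -98*(60 + 1/(1/(-225))) = -98*(60 + 1/(-1/225)) = -98*(60 - 225) = -98*(-165) = 16170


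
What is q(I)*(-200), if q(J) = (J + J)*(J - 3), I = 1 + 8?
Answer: -21600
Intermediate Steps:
I = 9
q(J) = 2*J*(-3 + J) (q(J) = (2*J)*(-3 + J) = 2*J*(-3 + J))
q(I)*(-200) = (2*9*(-3 + 9))*(-200) = (2*9*6)*(-200) = 108*(-200) = -21600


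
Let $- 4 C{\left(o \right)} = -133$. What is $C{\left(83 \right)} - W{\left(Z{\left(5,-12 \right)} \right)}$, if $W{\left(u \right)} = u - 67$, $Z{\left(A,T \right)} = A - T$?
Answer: $\frac{333}{4} \approx 83.25$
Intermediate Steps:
$W{\left(u \right)} = -67 + u$ ($W{\left(u \right)} = u - 67 = -67 + u$)
$C{\left(o \right)} = \frac{133}{4}$ ($C{\left(o \right)} = \left(- \frac{1}{4}\right) \left(-133\right) = \frac{133}{4}$)
$C{\left(83 \right)} - W{\left(Z{\left(5,-12 \right)} \right)} = \frac{133}{4} - \left(-67 + \left(5 - -12\right)\right) = \frac{133}{4} - \left(-67 + \left(5 + 12\right)\right) = \frac{133}{4} - \left(-67 + 17\right) = \frac{133}{4} - -50 = \frac{133}{4} + 50 = \frac{333}{4}$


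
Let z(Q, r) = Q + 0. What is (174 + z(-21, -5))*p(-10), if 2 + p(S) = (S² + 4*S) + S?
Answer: 7344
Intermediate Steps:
z(Q, r) = Q
p(S) = -2 + S² + 5*S (p(S) = -2 + ((S² + 4*S) + S) = -2 + (S² + 5*S) = -2 + S² + 5*S)
(174 + z(-21, -5))*p(-10) = (174 - 21)*(-2 + (-10)² + 5*(-10)) = 153*(-2 + 100 - 50) = 153*48 = 7344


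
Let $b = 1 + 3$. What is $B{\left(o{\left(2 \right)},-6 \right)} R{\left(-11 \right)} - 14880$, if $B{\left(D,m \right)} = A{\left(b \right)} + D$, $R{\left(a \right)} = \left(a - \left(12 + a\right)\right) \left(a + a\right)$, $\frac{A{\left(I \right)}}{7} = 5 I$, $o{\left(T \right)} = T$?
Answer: $22608$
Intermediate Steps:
$b = 4$
$A{\left(I \right)} = 35 I$ ($A{\left(I \right)} = 7 \cdot 5 I = 35 I$)
$R{\left(a \right)} = - 24 a$ ($R{\left(a \right)} = - 12 \cdot 2 a = - 24 a$)
$B{\left(D,m \right)} = 140 + D$ ($B{\left(D,m \right)} = 35 \cdot 4 + D = 140 + D$)
$B{\left(o{\left(2 \right)},-6 \right)} R{\left(-11 \right)} - 14880 = \left(140 + 2\right) \left(\left(-24\right) \left(-11\right)\right) - 14880 = 142 \cdot 264 - 14880 = 37488 - 14880 = 22608$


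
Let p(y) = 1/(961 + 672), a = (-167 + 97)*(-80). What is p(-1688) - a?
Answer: -9144799/1633 ≈ -5600.0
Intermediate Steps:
a = 5600 (a = -70*(-80) = 5600)
p(y) = 1/1633
p(-1688) - a = 1/1633 - 1*5600 = 1/1633 - 5600 = -9144799/1633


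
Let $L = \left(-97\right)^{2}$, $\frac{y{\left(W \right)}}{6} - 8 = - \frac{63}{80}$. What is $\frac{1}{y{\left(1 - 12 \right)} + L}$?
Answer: $\frac{40}{378091} \approx 0.00010579$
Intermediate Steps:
$y{\left(W \right)} = \frac{1731}{40}$ ($y{\left(W \right)} = 48 + 6 \left(- \frac{63}{80}\right) = 48 - \frac{189}{40} = \frac{1731}{40}$)
$L = 9409$
$\frac{1}{y{\left(1 - 12 \right)} + L} = \frac{1}{\frac{1731}{40} + 9409} = \frac{1}{\frac{378091}{40}} = \frac{40}{378091}$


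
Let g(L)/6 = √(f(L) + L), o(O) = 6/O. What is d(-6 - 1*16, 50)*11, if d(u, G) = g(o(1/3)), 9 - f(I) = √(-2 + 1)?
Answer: 66*√(27 - I) ≈ 343.0 - 6.3498*I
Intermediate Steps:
f(I) = 9 - I (f(I) = 9 - √(-2 + 1) = 9 - √(-1) = 9 - I)
g(L) = 6*√(9 + L - I) (g(L) = 6*√((9 - I) + L) = 6*√(9 + L - I))
d(u, G) = 6*√(27 - I) (d(u, G) = 6*√(9 + 6/(1/3) - I) = 6*√(9 + 6/(⅓) - I) = 6*√(9 + 6*3 - I) = 6*√(9 + 18 - I) = 6*√(27 - I))
d(-6 - 1*16, 50)*11 = (6*√(27 - I))*11 = 66*√(27 - I)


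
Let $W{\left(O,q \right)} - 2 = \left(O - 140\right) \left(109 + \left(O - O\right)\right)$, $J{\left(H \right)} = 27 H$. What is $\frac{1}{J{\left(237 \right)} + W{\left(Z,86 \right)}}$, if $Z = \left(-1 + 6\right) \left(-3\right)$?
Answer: $- \frac{1}{10494} \approx -9.5293 \cdot 10^{-5}$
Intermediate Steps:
$Z = -15$ ($Z = 5 \left(-3\right) = -15$)
$W{\left(O,q \right)} = -15258 + 109 O$ ($W{\left(O,q \right)} = 2 + \left(O - 140\right) \left(109 + \left(O - O\right)\right) = 2 + \left(-140 + O\right) \left(109 + 0\right) = 2 + \left(-140 + O\right) 109 = 2 + \left(-15260 + 109 O\right) = -15258 + 109 O$)
$\frac{1}{J{\left(237 \right)} + W{\left(Z,86 \right)}} = \frac{1}{27 \cdot 237 + \left(-15258 + 109 \left(-15\right)\right)} = \frac{1}{6399 - 16893} = \frac{1}{-10494} = - \frac{1}{10494}$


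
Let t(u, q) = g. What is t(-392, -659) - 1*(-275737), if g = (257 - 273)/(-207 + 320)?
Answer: 31158265/113 ≈ 2.7574e+5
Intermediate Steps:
g = -16/113 ≈ -0.14159
t(u, q) = -16/113
t(-392, -659) - 1*(-275737) = -16/113 - 1*(-275737) = -16/113 + 275737 = 31158265/113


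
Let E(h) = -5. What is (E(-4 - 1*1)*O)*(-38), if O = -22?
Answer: -4180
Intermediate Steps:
(E(-4 - 1*1)*O)*(-38) = -5*(-22)*(-38) = 110*(-38) = -4180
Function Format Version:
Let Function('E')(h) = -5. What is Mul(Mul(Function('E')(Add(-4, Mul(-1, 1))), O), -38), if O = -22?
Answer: -4180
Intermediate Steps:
Mul(Mul(Function('E')(Add(-4, Mul(-1, 1))), O), -38) = Mul(Mul(-5, -22), -38) = Mul(110, -38) = -4180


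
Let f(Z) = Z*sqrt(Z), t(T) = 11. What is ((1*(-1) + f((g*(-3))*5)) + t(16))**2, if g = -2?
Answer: 27100 + 600*sqrt(30) ≈ 30386.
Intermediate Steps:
f(Z) = Z**(3/2)
((1*(-1) + f((g*(-3))*5)) + t(16))**2 = ((1*(-1) + (-2*(-3)*5)**(3/2)) + 11)**2 = ((-1 + (6*5)**(3/2)) + 11)**2 = ((-1 + 30**(3/2)) + 11)**2 = ((-1 + 30*sqrt(30)) + 11)**2 = (10 + 30*sqrt(30))**2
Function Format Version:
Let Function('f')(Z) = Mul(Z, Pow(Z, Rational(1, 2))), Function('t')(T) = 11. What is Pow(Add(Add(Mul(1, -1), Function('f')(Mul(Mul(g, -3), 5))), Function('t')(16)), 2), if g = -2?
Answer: Add(27100, Mul(600, Pow(30, Rational(1, 2)))) ≈ 30386.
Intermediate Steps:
Function('f')(Z) = Pow(Z, Rational(3, 2))
Pow(Add(Add(Mul(1, -1), Function('f')(Mul(Mul(g, -3), 5))), Function('t')(16)), 2) = Pow(Add(Add(Mul(1, -1), Pow(Mul(Mul(-2, -3), 5), Rational(3, 2))), 11), 2) = Pow(Add(Add(-1, Pow(Mul(6, 5), Rational(3, 2))), 11), 2) = Pow(Add(Add(-1, Pow(30, Rational(3, 2))), 11), 2) = Pow(Add(Add(-1, Mul(30, Pow(30, Rational(1, 2)))), 11), 2) = Pow(Add(10, Mul(30, Pow(30, Rational(1, 2)))), 2)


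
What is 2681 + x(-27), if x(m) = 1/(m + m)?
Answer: 144773/54 ≈ 2681.0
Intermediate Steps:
x(m) = 1/(2*m)
2681 + x(-27) = 2681 + (½)/(-27) = 2681 + (½)*(-1/27) = 2681 - 1/54 = 144773/54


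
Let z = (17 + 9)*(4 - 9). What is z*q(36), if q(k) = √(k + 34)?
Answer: -130*√70 ≈ -1087.7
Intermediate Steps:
q(k) = √(34 + k)
z = -130 (z = 26*(-5) = -130)
z*q(36) = -130*√(34 + 36) = -130*√70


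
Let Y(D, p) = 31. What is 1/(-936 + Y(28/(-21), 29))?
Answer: -1/905 ≈ -0.0011050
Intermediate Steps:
1/(-936 + Y(28/(-21), 29)) = 1/(-936 + 31) = 1/(-905) = -1/905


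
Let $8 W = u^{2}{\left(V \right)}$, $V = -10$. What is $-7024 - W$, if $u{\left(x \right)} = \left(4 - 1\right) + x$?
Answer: $- \frac{56241}{8} \approx -7030.1$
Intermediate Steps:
$u{\left(x \right)} = 3 + x$
$W = \frac{49}{8}$ ($W = \frac{\left(3 - 10\right)^{2}}{8} = \frac{\left(-7\right)^{2}}{8} = \frac{1}{8} \cdot 49 = \frac{49}{8} \approx 6.125$)
$-7024 - W = -7024 - \frac{49}{8} = - \frac{56241}{8}$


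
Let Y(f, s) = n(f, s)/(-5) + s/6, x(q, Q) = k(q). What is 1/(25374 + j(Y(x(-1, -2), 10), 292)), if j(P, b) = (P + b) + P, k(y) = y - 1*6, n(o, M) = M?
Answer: 3/76996 ≈ 3.8963e-5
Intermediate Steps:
k(y) = -6 + y (k(y) = y - 6 = -6 + y)
x(q, Q) = -6 + q
Y(f, s) = -s/30 (Y(f, s) = s/(-5) + s/6 = s*(-1/5) + s*(1/6) = -s/5 + s/6 = -s/30)
j(P, b) = b + 2*P
1/(25374 + j(Y(x(-1, -2), 10), 292)) = 1/(25374 + (292 + 2*(-1/30*10))) = 1/(25374 + (292 + 2*(-1/3))) = 1/(25374 + (292 - 2/3)) = 1/(25374 + 874/3) = 1/(76996/3) = 3/76996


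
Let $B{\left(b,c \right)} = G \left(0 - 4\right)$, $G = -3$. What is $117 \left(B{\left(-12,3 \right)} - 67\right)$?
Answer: $-6435$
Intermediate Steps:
$B{\left(b,c \right)} = 12$ ($B{\left(b,c \right)} = - 3 \left(0 - 4\right) = \left(-3\right) \left(-4\right) = 12$)
$117 \left(B{\left(-12,3 \right)} - 67\right) = 117 \left(12 - 67\right) = 117 \left(-55\right) = -6435$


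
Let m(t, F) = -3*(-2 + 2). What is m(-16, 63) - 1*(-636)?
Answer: 636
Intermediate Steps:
m(t, F) = 0 (m(t, F) = -3*0 = 0)
m(-16, 63) - 1*(-636) = 0 - 1*(-636) = 0 + 636 = 636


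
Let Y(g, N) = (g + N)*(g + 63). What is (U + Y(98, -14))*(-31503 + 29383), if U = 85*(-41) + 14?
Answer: -21312360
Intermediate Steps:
Y(g, N) = (63 + g)*(N + g) (Y(g, N) = (N + g)*(63 + g) = (63 + g)*(N + g))
U = -3471 (U = -3485 + 14 = -3471)
(U + Y(98, -14))*(-31503 + 29383) = (-3471 + (98**2 + 63*(-14) + 63*98 - 14*98))*(-31503 + 29383) = (-3471 + (9604 - 882 + 6174 - 1372))*(-2120) = (-3471 + 13524)*(-2120) = 10053*(-2120) = -21312360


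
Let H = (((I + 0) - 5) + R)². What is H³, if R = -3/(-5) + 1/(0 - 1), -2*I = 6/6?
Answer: 42180533641/1000000 ≈ 42181.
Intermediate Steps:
I = -½ (I = -3/6 = -½*1 = -½ ≈ -0.50000)
R = -⅖ (R = -3*(-⅕) + 1/(-1) = ⅗ + 1*(-1) = ⅗ - 1 = -⅖ ≈ -0.40000)
H = 3481/100 (H = (((-½ + 0) - 5) - ⅖)² = ((-½ - 5) - ⅖)² = (-11/2 - ⅖)² = (-59/10)² = 3481/100 ≈ 34.810)
H³ = (3481/100)³ = 42180533641/1000000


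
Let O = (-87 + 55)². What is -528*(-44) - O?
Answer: 22208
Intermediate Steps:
O = 1024 (O = (-32)² = 1024)
-528*(-44) - O = -528*(-44) - 1*1024 = 23232 - 1024 = 22208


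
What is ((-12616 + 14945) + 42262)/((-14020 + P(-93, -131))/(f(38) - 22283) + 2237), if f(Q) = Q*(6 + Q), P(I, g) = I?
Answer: 919065101/46120920 ≈ 19.927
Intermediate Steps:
((-12616 + 14945) + 42262)/((-14020 + P(-93, -131))/(f(38) - 22283) + 2237) = ((-12616 + 14945) + 42262)/((-14020 - 93)/(38*(6 + 38) - 22283) + 2237) = (2329 + 42262)/(-14113/(38*44 - 22283) + 2237) = 44591/(-14113/(1672 - 22283) + 2237) = 44591/(-14113/(-20611) + 2237) = 44591/(-14113*(-1/20611) + 2237) = 44591/(14113/20611 + 2237) = 44591/(46120920/20611) = 44591*(20611/46120920) = 919065101/46120920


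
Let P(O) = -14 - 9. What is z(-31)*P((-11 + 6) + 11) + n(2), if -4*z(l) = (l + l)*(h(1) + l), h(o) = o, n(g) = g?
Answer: 10697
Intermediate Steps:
P(O) = -23
z(l) = -l*(1 + l)/2 (z(l) = -(l + l)*(1 + l)/4 = -2*l*(1 + l)/4 = -l*(1 + l)/2)
z(-31)*P((-11 + 6) + 11) + n(2) = -½*(-31)*(1 - 31)*(-23) + 2 = -½*(-31)*(-30)*(-23) + 2 = -465*(-23) + 2 = 10695 + 2 = 10697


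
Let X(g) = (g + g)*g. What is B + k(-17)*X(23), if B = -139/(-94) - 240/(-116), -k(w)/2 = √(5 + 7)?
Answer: 9671/2726 - 4232*√3 ≈ -7326.5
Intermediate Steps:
X(g) = 2*g² (X(g) = (2*g)*g = 2*g²)
k(w) = -4*√3 (k(w) = -2*√(5 + 7) = -4*√3)
B = 9671/2726 (B = -139*(-1/94) - 240*(-1/116) = 139/94 + 60/29 = 9671/2726 ≈ 3.5477)
B + k(-17)*X(23) = 9671/2726 + (-4*√3)*(2*23²) = 9671/2726 + (-4*√3)*(2*529) = 9671/2726 - 4*√3*1058 = 9671/2726 - 4232*√3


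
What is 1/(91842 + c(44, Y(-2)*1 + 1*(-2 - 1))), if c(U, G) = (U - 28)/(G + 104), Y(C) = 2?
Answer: 103/9459742 ≈ 1.0888e-5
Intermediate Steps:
c(U, G) = (-28 + U)/(104 + G)
1/(91842 + c(44, Y(-2)*1 + 1*(-2 - 1))) = 1/(91842 + (-28 + 44)/(104 + (2*1 + 1*(-2 - 1)))) = 1/(91842 + 16/(104 + (2 + 1*(-3)))) = 1/(91842 + 16/(104 + (2 - 3))) = 1/(91842 + 16/(104 - 1)) = 1/(91842 + 16/103) = 1/(9459742/103) = 103/9459742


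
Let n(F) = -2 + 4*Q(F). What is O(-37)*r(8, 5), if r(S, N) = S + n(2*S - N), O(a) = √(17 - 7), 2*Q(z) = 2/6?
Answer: 20*√10/3 ≈ 21.082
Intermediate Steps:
Q(z) = ⅙ (Q(z) = (2/6)/2 = (2*(⅙))/2 = (½)*(⅓) = ⅙)
n(F) = -4/3 (n(F) = -2 + 4*(⅙) = -2 + ⅔ = -4/3)
O(a) = √10
r(S, N) = -4/3 + S (r(S, N) = S - 4/3 = -4/3 + S)
O(-37)*r(8, 5) = √10*(-4/3 + 8) = √10*(20/3) = 20*√10/3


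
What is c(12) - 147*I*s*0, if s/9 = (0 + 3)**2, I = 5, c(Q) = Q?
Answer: 12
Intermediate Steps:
s = 81 (s = 9*(0 + 3)**2 = 9*3**2 = 9*9 = 81)
c(12) - 147*I*s*0 = 12 - 147*5*81*0 = 12 - 59535*0 = 12 - 147*0 = 12 + 0 = 12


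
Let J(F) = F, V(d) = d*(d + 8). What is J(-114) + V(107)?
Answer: 12191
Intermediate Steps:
V(d) = d*(8 + d)
J(-114) + V(107) = -114 + 107*(8 + 107) = -114 + 107*115 = -114 + 12305 = 12191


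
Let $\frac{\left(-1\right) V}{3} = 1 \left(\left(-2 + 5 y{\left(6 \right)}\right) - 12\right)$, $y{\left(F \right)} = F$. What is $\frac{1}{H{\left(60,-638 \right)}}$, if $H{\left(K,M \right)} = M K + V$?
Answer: $- \frac{1}{38328} \approx -2.6091 \cdot 10^{-5}$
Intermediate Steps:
$V = -48$ ($V = - 3 \cdot 1 \left(\left(-2 + 5 \cdot 6\right) - 12\right) = - 3 \cdot 1 \left(\left(-2 + 30\right) - 12\right) = - 3 \cdot 1 \left(28 - 12\right) = - 3 \cdot 1 \cdot 16 = \left(-3\right) 16 = -48$)
$H{\left(K,M \right)} = -48 + K M$ ($H{\left(K,M \right)} = M K - 48 = K M - 48 = -48 + K M$)
$\frac{1}{H{\left(60,-638 \right)}} = \frac{1}{-48 + 60 \left(-638\right)} = \frac{1}{-48 - 38280} = \frac{1}{-38328} = - \frac{1}{38328}$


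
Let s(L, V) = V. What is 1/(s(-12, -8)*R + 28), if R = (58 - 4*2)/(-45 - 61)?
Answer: 53/1684 ≈ 0.031473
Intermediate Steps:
R = -25/53 (R = (58 - 8)/(-106) = 50*(-1/106) = -25/53 ≈ -0.47170)
1/(s(-12, -8)*R + 28) = 1/(-8*(-25/53) + 28) = 1/(200/53 + 28) = 1/(1684/53) = 53/1684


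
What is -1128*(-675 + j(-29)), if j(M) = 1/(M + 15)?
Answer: 5330364/7 ≈ 7.6148e+5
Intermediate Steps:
j(M) = 1/(15 + M)
-1128*(-675 + j(-29)) = -1128*(-675 + 1/(15 - 29)) = -1128*(-675 + 1/(-14)) = -1128*(-675 - 1/14) = -1128*(-9451/14) = 5330364/7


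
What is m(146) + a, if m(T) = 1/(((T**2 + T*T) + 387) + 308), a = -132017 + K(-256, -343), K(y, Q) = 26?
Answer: -5718774056/43327 ≈ -1.3199e+5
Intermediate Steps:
a = -131991 (a = -132017 + 26 = -131991)
m(T) = 1/(695 + 2*T**2) (m(T) = 1/(((T**2 + T**2) + 387) + 308) = 1/((2*T**2 + 387) + 308) = 1/((387 + 2*T**2) + 308) = 1/(695 + 2*T**2))
m(146) + a = 1/(695 + 2*146**2) - 131991 = 1/(695 + 2*21316) - 131991 = 1/(695 + 42632) - 131991 = 1/43327 - 131991 = -5718774056/43327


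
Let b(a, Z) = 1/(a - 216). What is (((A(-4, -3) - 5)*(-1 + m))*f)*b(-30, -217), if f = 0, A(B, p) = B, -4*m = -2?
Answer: 0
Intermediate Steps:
m = ½ (m = -¼*(-2) = ½ ≈ 0.50000)
b(a, Z) = 1/(-216 + a)
(((A(-4, -3) - 5)*(-1 + m))*f)*b(-30, -217) = (((-4 - 5)*(-1 + ½))*0)/(-216 - 30) = (-9*(-½)*0)/(-246) = ((9/2)*0)*(-1/246) = 0*(-1/246) = 0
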